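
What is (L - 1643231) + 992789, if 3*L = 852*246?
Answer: -580578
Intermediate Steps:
L = 69864 (L = (852*246)/3 = (⅓)*209592 = 69864)
(L - 1643231) + 992789 = (69864 - 1643231) + 992789 = -1573367 + 992789 = -580578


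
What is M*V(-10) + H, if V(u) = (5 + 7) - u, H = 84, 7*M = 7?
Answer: 106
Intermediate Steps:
M = 1 (M = (⅐)*7 = 1)
V(u) = 12 - u
M*V(-10) + H = 1*(12 - 1*(-10)) + 84 = 1*(12 + 10) + 84 = 1*22 + 84 = 22 + 84 = 106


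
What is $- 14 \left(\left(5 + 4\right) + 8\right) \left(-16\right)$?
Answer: $3808$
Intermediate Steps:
$- 14 \left(\left(5 + 4\right) + 8\right) \left(-16\right) = - 14 \left(9 + 8\right) \left(-16\right) = \left(-14\right) 17 \left(-16\right) = \left(-238\right) \left(-16\right) = 3808$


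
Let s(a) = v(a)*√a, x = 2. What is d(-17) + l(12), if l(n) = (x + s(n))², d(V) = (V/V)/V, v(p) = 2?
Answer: 883/17 + 16*√3 ≈ 79.654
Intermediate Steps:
d(V) = 1/V
s(a) = 2*√a
l(n) = (2 + 2*√n)²
d(-17) + l(12) = 1/(-17) + 4*(1 + √12)² = -1/17 + 4*(1 + 2*√3)²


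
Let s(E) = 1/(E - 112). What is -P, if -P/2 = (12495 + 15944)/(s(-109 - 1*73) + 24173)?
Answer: 16722132/7106861 ≈ 2.3530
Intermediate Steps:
s(E) = 1/(-112 + E)
P = -16722132/7106861 (P = -2*(12495 + 15944)/(1/(-112 + (-109 - 1*73)) + 24173) = -56878/(1/(-112 + (-109 - 73)) + 24173) = -56878/(1/(-112 - 182) + 24173) = -56878/(1/(-294) + 24173) = -56878/(-1/294 + 24173) = -56878/7106861/294 = -56878*294/7106861 = -2*8361066/7106861 = -16722132/7106861 ≈ -2.3530)
-P = -1*(-16722132/7106861) = 16722132/7106861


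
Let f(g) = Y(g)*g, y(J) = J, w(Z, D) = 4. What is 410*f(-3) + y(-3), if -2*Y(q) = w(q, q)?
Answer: 2457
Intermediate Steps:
Y(q) = -2 (Y(q) = -½*4 = -2)
f(g) = -2*g
410*f(-3) + y(-3) = 410*(-2*(-3)) - 3 = 410*6 - 3 = 2460 - 3 = 2457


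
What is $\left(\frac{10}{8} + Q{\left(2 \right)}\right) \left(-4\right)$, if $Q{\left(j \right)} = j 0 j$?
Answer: $-5$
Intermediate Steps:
$Q{\left(j \right)} = 0$ ($Q{\left(j \right)} = 0 j = 0$)
$\left(\frac{10}{8} + Q{\left(2 \right)}\right) \left(-4\right) = \left(\frac{10}{8} + 0\right) \left(-4\right) = \left(10 \cdot \frac{1}{8} + 0\right) \left(-4\right) = \left(\frac{5}{4} + 0\right) \left(-4\right) = \frac{5}{4} \left(-4\right) = -5$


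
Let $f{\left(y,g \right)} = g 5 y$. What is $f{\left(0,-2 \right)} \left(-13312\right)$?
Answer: $0$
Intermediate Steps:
$f{\left(y,g \right)} = 5 g y$
$f{\left(0,-2 \right)} \left(-13312\right) = 5 \left(-2\right) 0 \left(-13312\right) = 0 \left(-13312\right) = 0$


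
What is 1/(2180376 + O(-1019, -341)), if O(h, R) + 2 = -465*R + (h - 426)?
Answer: 1/2337494 ≈ 4.2781e-7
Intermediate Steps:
O(h, R) = -428 + h - 465*R (O(h, R) = -2 + (-465*R + (h - 426)) = -2 + (-465*R + (-426 + h)) = -2 + (-426 + h - 465*R) = -428 + h - 465*R)
1/(2180376 + O(-1019, -341)) = 1/(2180376 + (-428 - 1019 - 465*(-341))) = 1/(2180376 + (-428 - 1019 + 158565)) = 1/(2180376 + 157118) = 1/2337494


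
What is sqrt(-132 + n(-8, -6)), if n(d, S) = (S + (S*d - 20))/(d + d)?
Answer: I*sqrt(2134)/4 ≈ 11.549*I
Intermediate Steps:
n(d, S) = (-20 + S + S*d)/(2*d) (n(d, S) = (S + (-20 + S*d))/((2*d)) = (-20 + S + S*d)*(1/(2*d)) = (-20 + S + S*d)/(2*d))
sqrt(-132 + n(-8, -6)) = sqrt(-132 + (1/2)*(-20 - 6 - 6*(-8))/(-8)) = sqrt(-132 + (1/2)*(-1/8)*(-20 - 6 + 48)) = sqrt(-132 + (1/2)*(-1/8)*22) = sqrt(-132 - 11/8) = sqrt(-1067/8) = I*sqrt(2134)/4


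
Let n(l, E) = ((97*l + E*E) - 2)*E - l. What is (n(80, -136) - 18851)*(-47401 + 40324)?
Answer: 25402714575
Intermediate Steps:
n(l, E) = -l + E*(-2 + E**2 + 97*l) (n(l, E) = ((97*l + E**2) - 2)*E - l = ((E**2 + 97*l) - 2)*E - l = (-2 + E**2 + 97*l)*E - l = E*(-2 + E**2 + 97*l) - l = -l + E*(-2 + E**2 + 97*l))
(n(80, -136) - 18851)*(-47401 + 40324) = (((-136)**3 - 1*80 - 2*(-136) + 97*(-136)*80) - 18851)*(-47401 + 40324) = ((-2515456 - 80 + 272 - 1055360) - 18851)*(-7077) = (-3570624 - 18851)*(-7077) = -3589475*(-7077) = 25402714575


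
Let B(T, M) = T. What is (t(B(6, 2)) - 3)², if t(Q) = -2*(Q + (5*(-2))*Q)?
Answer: 11025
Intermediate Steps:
t(Q) = 18*Q (t(Q) = -2*(Q - 10*Q) = -(-18)*Q = 18*Q)
(t(B(6, 2)) - 3)² = (18*6 - 3)² = (108 - 3)² = 105² = 11025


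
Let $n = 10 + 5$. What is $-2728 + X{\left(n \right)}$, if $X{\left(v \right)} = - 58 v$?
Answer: $-3598$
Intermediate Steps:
$n = 15$
$-2728 + X{\left(n \right)} = -2728 - 870 = -3598$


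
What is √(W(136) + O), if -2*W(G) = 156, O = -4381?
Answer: 7*I*√91 ≈ 66.776*I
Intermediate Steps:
W(G) = -78 (W(G) = -½*156 = -78)
√(W(136) + O) = √(-78 - 4381) = √(-4459) = 7*I*√91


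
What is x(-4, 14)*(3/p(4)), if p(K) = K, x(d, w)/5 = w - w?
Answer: 0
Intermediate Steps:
x(d, w) = 0 (x(d, w) = 5*(w - w) = 5*0 = 0)
x(-4, 14)*(3/p(4)) = 0*(3/4) = 0*(3*(¼)) = 0*(¾) = 0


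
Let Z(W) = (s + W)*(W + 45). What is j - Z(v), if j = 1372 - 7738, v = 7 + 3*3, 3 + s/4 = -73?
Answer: 11202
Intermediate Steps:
s = -304 (s = -12 + 4*(-73) = -12 - 292 = -304)
v = 16 (v = 7 + 9 = 16)
Z(W) = (-304 + W)*(45 + W) (Z(W) = (-304 + W)*(W + 45) = (-304 + W)*(45 + W))
j = -6366
j - Z(v) = -6366 - (-13680 + 16**2 - 259*16) = -6366 - (-13680 + 256 - 4144) = -6366 - 1*(-17568) = -6366 + 17568 = 11202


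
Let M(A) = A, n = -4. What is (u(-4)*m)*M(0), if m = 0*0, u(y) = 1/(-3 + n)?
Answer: 0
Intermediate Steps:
u(y) = -1/7 (u(y) = 1/(-3 - 4) = 1/(-7) = -1/7)
m = 0
(u(-4)*m)*M(0) = -1/7*0*0 = 0*0 = 0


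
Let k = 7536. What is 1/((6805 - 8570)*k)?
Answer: -1/13301040 ≈ -7.5182e-8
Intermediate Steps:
1/((6805 - 8570)*k) = 1/((6805 - 8570)*7536) = (1/7536)/(-1765) = -1/1765*1/7536 = -1/13301040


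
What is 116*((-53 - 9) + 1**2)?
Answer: -7076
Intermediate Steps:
116*((-53 - 9) + 1**2) = 116*(-62 + 1) = 116*(-61) = -7076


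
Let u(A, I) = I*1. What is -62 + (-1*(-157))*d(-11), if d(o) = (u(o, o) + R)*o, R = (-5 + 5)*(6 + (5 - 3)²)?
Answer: 18935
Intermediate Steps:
u(A, I) = I
R = 0 (R = 0*(6 + 2²) = 0*(6 + 4) = 0*10 = 0)
d(o) = o² (d(o) = (o + 0)*o = o*o = o²)
-62 + (-1*(-157))*d(-11) = -62 - 1*(-157)*(-11)² = -62 + 157*121 = -62 + 18997 = 18935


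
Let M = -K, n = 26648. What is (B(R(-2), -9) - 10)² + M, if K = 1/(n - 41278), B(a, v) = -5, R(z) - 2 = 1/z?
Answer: 3291751/14630 ≈ 225.00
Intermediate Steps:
R(z) = 2 + 1/z
K = -1/14630 (K = 1/(26648 - 41278) = 1/(-14630) = -1/14630 ≈ -6.8353e-5)
M = 1/14630 (M = -1*(-1/14630) = 1/14630 ≈ 6.8353e-5)
(B(R(-2), -9) - 10)² + M = (-5 - 10)² + 1/14630 = (-15)² + 1/14630 = 225 + 1/14630 = 3291751/14630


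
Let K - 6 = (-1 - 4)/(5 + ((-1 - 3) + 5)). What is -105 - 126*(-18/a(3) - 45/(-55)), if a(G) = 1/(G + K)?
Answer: 201453/11 ≈ 18314.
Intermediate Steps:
K = 31/6 (K = 6 + (-1 - 4)/(5 + ((-1 - 3) + 5)) = 6 - 5/(5 + (-4 + 5)) = 6 - 5/(5 + 1) = 6 - 5/6 = 31/6 ≈ 5.1667)
a(G) = 1/(31/6 + G) (a(G) = 1/(G + 31/6) = 1/(31/6 + G))
-105 - 126*(-18/a(3) - 45/(-55)) = -105 - 126*(-18/(6/(31 + 6*3)) - 45/(-55)) = -105 - 126*(-18/(6/(31 + 18)) - 45*(-1/55)) = -105 - 126*(-18/(6/49) + 9/11) = -105 - 126*(-18/(6*(1/49)) + 9/11) = -105 - 126*(-18/6/49 + 9/11) = -105 - 126*(-18*49/6 + 9/11) = -105 - 126*(-147 + 9/11) = -105 - 126*(-1608/11) = -105 + 202608/11 = 201453/11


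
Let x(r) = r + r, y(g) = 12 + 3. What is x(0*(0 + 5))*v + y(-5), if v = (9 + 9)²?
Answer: 15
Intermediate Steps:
y(g) = 15
v = 324 (v = 18² = 324)
x(r) = 2*r
x(0*(0 + 5))*v + y(-5) = (2*(0*(0 + 5)))*324 + 15 = (2*(0*5))*324 + 15 = (2*0)*324 + 15 = 0*324 + 15 = 0 + 15 = 15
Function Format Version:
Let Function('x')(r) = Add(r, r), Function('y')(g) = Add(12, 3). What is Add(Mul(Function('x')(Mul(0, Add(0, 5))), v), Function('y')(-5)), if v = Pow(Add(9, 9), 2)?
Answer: 15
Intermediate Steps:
Function('y')(g) = 15
v = 324 (v = Pow(18, 2) = 324)
Function('x')(r) = Mul(2, r)
Add(Mul(Function('x')(Mul(0, Add(0, 5))), v), Function('y')(-5)) = Add(Mul(Mul(2, Mul(0, Add(0, 5))), 324), 15) = Add(Mul(Mul(2, Mul(0, 5)), 324), 15) = Add(Mul(Mul(2, 0), 324), 15) = Add(Mul(0, 324), 15) = Add(0, 15) = 15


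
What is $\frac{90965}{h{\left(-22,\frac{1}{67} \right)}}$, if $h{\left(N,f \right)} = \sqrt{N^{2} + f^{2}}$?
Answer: $\frac{6094655 \sqrt{2172677}}{2172677} \approx 4134.8$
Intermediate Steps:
$\frac{90965}{h{\left(-22,\frac{1}{67} \right)}} = \frac{90965}{\sqrt{\left(-22\right)^{2} + \left(\frac{1}{67}\right)^{2}}} = \frac{90965}{\sqrt{484 + \left(\frac{1}{67}\right)^{2}}} = \frac{90965}{\sqrt{484 + \frac{1}{4489}}} = \frac{90965}{\sqrt{\frac{2172677}{4489}}} = \frac{90965}{\frac{1}{67} \sqrt{2172677}} = 90965 \frac{67 \sqrt{2172677}}{2172677} = \frac{6094655 \sqrt{2172677}}{2172677}$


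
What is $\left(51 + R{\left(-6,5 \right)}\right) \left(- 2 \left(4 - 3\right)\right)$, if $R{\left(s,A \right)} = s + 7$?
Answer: $-104$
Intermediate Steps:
$R{\left(s,A \right)} = 7 + s$
$\left(51 + R{\left(-6,5 \right)}\right) \left(- 2 \left(4 - 3\right)\right) = \left(51 + \left(7 - 6\right)\right) \left(- 2 \left(4 - 3\right)\right) = \left(51 + 1\right) \left(\left(-2\right) 1\right) = 52 \left(-2\right) = -104$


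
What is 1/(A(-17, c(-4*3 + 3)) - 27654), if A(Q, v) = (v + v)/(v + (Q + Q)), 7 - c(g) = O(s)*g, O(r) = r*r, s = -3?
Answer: -27/746570 ≈ -3.6165e-5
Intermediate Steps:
O(r) = r**2
c(g) = 7 - 9*g (c(g) = 7 - (-3)**2*g = 7 - 9*g)
A(Q, v) = 2*v/(v + 2*Q) (A(Q, v) = (2*v)/(v + 2*Q) = 2*v/(v + 2*Q))
1/(A(-17, c(-4*3 + 3)) - 27654) = 1/(2*(7 - 9*(-4*3 + 3))/((7 - 9*(-4*3 + 3)) + 2*(-17)) - 27654) = 1/(2*(7 - 9*(-12 + 3))/((7 - 9*(-12 + 3)) - 34) - 27654) = 1/(2*(7 - 9*(-9))/((7 - 9*(-9)) - 34) - 27654) = 1/(2*(7 + 81)/((7 + 81) - 34) - 27654) = 1/(2*88/(88 - 34) - 27654) = 1/(2*88/54 - 27654) = 1/(2*88*(1/54) - 27654) = 1/(88/27 - 27654) = 1/(-746570/27) = -27/746570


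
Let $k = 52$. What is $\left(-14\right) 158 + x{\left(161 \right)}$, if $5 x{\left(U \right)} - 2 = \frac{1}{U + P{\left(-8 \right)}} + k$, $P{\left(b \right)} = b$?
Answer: $- \frac{1683917}{765} \approx -2201.2$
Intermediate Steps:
$x{\left(U \right)} = \frac{54}{5} + \frac{1}{5 \left(-8 + U\right)}$ ($x{\left(U \right)} = \frac{2}{5} + \frac{\frac{1}{U - 8} + 52}{5} = \frac{2}{5} + \frac{\frac{1}{-8 + U} + 52}{5} = \frac{2}{5} + \frac{52 + \frac{1}{-8 + U}}{5} = \frac{2}{5} + \left(\frac{52}{5} + \frac{1}{5 \left(-8 + U\right)}\right) = \frac{54}{5} + \frac{1}{5 \left(-8 + U\right)}$)
$\left(-14\right) 158 + x{\left(161 \right)} = \left(-14\right) 158 + \frac{-431 + 54 \cdot 161}{5 \left(-8 + 161\right)} = -2212 + \frac{-431 + 8694}{5 \cdot 153} = -2212 + \frac{1}{5} \cdot \frac{1}{153} \cdot 8263 = -2212 + \frac{8263}{765} = - \frac{1683917}{765}$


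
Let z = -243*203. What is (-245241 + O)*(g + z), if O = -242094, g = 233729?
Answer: -89864574000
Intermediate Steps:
z = -49329
(-245241 + O)*(g + z) = (-245241 - 242094)*(233729 - 49329) = -487335*184400 = -89864574000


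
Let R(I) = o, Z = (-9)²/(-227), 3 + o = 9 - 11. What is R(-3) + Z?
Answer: -1216/227 ≈ -5.3568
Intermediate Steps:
o = -5 (o = -3 + (9 - 11) = -3 - 2 = -5)
Z = -81/227 (Z = 81*(-1/227) = -81/227 ≈ -0.35683)
R(I) = -5
R(-3) + Z = -5 - 81/227 = -1216/227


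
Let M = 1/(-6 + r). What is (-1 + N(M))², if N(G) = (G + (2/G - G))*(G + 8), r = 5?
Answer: 225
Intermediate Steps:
M = -1 (M = 1/(-6 + 5) = 1/(-1) = -1)
N(G) = 2*(8 + G)/G (N(G) = (G + (-G + 2/G))*(8 + G) = (2/G)*(8 + G) = 2*(8 + G)/G)
(-1 + N(M))² = (-1 + (2 + 16/(-1)))² = (-1 + (2 + 16*(-1)))² = (-1 + (2 - 16))² = (-1 - 14)² = (-15)² = 225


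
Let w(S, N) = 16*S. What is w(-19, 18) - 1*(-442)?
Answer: 138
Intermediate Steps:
w(-19, 18) - 1*(-442) = 16*(-19) - 1*(-442) = -304 + 442 = 138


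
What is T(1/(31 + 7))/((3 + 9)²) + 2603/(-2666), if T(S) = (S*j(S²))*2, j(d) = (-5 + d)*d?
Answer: -7424978745871/7604674483968 ≈ -0.97637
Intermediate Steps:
j(d) = d*(-5 + d)
T(S) = 2*S³*(-5 + S²) (T(S) = (S*(S²*(-5 + S²)))*2 = (S³*(-5 + S²))*2 = 2*S³*(-5 + S²))
T(1/(31 + 7))/((3 + 9)²) + 2603/(-2666) = (2*(1/(31 + 7))³*(-5 + (1/(31 + 7))²))/((3 + 9)²) + 2603/(-2666) = (2*(1/38)³*(-5 + (1/38)²))/(12²) + 2603*(-1/2666) = (2*(1/38)³*(-5 + (1/38)²))/144 - 2603/2666 = (2*(1/54872)*(-5 + 1/1444))*(1/144) - 2603/2666 = (2*(1/54872)*(-7219/1444))*(1/144) - 2603/2666 = -7219/39617584*1/144 - 2603/2666 = -7219/5704932096 - 2603/2666 = -7424978745871/7604674483968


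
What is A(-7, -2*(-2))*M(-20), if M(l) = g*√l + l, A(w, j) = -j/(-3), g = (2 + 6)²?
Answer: -80/3 + 512*I*√5/3 ≈ -26.667 + 381.62*I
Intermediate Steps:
g = 64 (g = 8² = 64)
A(w, j) = j/3 (A(w, j) = -j*(-1)/3 = -(-1)*j/3 = j/3)
M(l) = l + 64*√l (M(l) = 64*√l + l = l + 64*√l)
A(-7, -2*(-2))*M(-20) = ((-2*(-2))/3)*(-20 + 64*√(-20)) = ((⅓)*4)*(-20 + 64*(2*I*√5)) = 4*(-20 + 128*I*√5)/3 = -80/3 + 512*I*√5/3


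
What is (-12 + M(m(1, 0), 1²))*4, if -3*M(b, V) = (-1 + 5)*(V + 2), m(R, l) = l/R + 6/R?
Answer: -64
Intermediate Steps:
m(R, l) = 6/R + l/R
M(b, V) = -8/3 - 4*V/3 (M(b, V) = -(-1 + 5)*(V + 2)/3 = -4*(2 + V)/3 = -(8 + 4*V)/3 = -8/3 - 4*V/3)
(-12 + M(m(1, 0), 1²))*4 = (-12 + (-8/3 - 4/3*1²))*4 = (-12 + (-8/3 - 4/3*1))*4 = (-12 + (-8/3 - 4/3))*4 = (-12 - 4)*4 = -16*4 = -64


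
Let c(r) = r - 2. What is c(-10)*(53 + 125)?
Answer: -2136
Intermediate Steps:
c(r) = -2 + r
c(-10)*(53 + 125) = (-2 - 10)*(53 + 125) = -12*178 = -2136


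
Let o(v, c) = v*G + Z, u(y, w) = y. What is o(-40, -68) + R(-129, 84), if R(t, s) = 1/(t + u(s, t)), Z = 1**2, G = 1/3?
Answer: -556/45 ≈ -12.356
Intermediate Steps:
G = 1/3 ≈ 0.33333
Z = 1
R(t, s) = 1/(s + t) (R(t, s) = 1/(t + s) = 1/(s + t))
o(v, c) = 1 + v/3 (o(v, c) = v*(1/3) + 1 = v/3 + 1 = 1 + v/3)
o(-40, -68) + R(-129, 84) = (1 + (1/3)*(-40)) + 1/(84 - 129) = (1 - 40/3) + 1/(-45) = -37/3 - 1/45 = -556/45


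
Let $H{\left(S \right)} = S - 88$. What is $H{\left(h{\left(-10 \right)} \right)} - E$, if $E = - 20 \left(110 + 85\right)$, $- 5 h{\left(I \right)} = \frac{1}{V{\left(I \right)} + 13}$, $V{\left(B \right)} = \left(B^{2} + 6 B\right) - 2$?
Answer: $\frac{972059}{255} \approx 3812.0$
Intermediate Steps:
$V{\left(B \right)} = -2 + B^{2} + 6 B$
$h{\left(I \right)} = - \frac{1}{5 \left(11 + I^{2} + 6 I\right)}$ ($h{\left(I \right)} = - \frac{1}{5 \left(\left(-2 + I^{2} + 6 I\right) + 13\right)} = - \frac{1}{5 \left(11 + I^{2} + 6 I\right)}$)
$E = -3900$ ($E = \left(-20\right) 195 = -3900$)
$H{\left(S \right)} = -88 + S$ ($H{\left(S \right)} = S - 88 = -88 + S$)
$H{\left(h{\left(-10 \right)} \right)} - E = \left(-88 - \frac{1}{55 + 5 \left(-10\right)^{2} + 30 \left(-10\right)}\right) - -3900 = \left(-88 - \frac{1}{55 + 5 \cdot 100 - 300}\right) + 3900 = \left(-88 - \frac{1}{55 + 500 - 300}\right) + 3900 = \left(-88 - \frac{1}{255}\right) + 3900 = - \frac{22441}{255} + 3900 = \frac{972059}{255}$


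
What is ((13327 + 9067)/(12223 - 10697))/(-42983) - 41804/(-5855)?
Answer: 1370939637881/192020749795 ≈ 7.1395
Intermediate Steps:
((13327 + 9067)/(12223 - 10697))/(-42983) - 41804/(-5855) = (22394/1526)*(-1/42983) - 41804*(-1/5855) = (22394*(1/1526))*(-1/42983) + 41804/5855 = (11197/763)*(-1/42983) + 41804/5855 = -11197/32796029 + 41804/5855 = 1370939637881/192020749795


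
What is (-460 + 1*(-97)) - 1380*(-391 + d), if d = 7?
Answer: 529363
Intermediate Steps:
(-460 + 1*(-97)) - 1380*(-391 + d) = (-460 + 1*(-97)) - 1380*(-391 + 7) = (-460 - 97) - 1380*(-384) = -557 + 529920 = 529363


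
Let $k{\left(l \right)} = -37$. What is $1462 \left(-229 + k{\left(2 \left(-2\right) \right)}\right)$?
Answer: $-388892$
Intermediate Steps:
$1462 \left(-229 + k{\left(2 \left(-2\right) \right)}\right) = 1462 \left(-229 - 37\right) = 1462 \left(-266\right) = -388892$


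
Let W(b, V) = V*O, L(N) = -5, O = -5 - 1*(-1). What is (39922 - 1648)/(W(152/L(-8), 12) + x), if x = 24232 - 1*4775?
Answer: 38274/19409 ≈ 1.9720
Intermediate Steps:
O = -4 (O = -5 + 1 = -4)
W(b, V) = -4*V (W(b, V) = V*(-4) = -4*V)
x = 19457 (x = 24232 - 4775 = 19457)
(39922 - 1648)/(W(152/L(-8), 12) + x) = (39922 - 1648)/(-4*12 + 19457) = 38274/(-48 + 19457) = 38274/19409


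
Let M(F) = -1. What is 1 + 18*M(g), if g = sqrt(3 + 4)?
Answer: -17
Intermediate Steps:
g = sqrt(7) ≈ 2.6458
1 + 18*M(g) = 1 + 18*(-1) = 1 - 18 = -17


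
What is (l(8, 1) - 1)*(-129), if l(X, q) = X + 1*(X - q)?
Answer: -1806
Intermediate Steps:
l(X, q) = -q + 2*X (l(X, q) = X + (X - q) = -q + 2*X)
(l(8, 1) - 1)*(-129) = ((-1*1 + 2*8) - 1)*(-129) = ((-1 + 16) - 1)*(-129) = (15 - 1)*(-129) = 14*(-129) = -1806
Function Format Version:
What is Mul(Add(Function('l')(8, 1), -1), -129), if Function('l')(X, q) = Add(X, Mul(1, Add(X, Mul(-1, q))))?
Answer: -1806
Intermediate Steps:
Function('l')(X, q) = Add(Mul(-1, q), Mul(2, X)) (Function('l')(X, q) = Add(X, Add(X, Mul(-1, q))) = Add(Mul(-1, q), Mul(2, X)))
Mul(Add(Function('l')(8, 1), -1), -129) = Mul(Add(Add(Mul(-1, 1), Mul(2, 8)), -1), -129) = Mul(Add(Add(-1, 16), -1), -129) = Mul(Add(15, -1), -129) = Mul(14, -129) = -1806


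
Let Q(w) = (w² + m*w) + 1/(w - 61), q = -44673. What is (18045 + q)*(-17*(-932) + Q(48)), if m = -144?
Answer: -3889472076/13 ≈ -2.9919e+8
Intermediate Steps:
Q(w) = w² + 1/(-61 + w) - 144*w (Q(w) = (w² - 144*w) + 1/(w - 61) = (w² - 144*w) + 1/(-61 + w) = w² + 1/(-61 + w) - 144*w)
(18045 + q)*(-17*(-932) + Q(48)) = (18045 - 44673)*(-17*(-932) + (1 + 48³ - 205*48² + 8784*48)/(-61 + 48)) = -26628*(15844 + (1 + 110592 - 205*2304 + 421632)/(-13)) = -26628*(15844 - (1 + 110592 - 472320 + 421632)/13) = -26628*(15844 - 1/13*59905) = -26628*(15844 - 59905/13) = -26628*146067/13 = -3889472076/13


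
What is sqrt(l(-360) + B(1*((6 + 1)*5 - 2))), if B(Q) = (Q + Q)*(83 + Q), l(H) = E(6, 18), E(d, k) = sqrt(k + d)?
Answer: sqrt(7656 + 2*sqrt(6)) ≈ 87.527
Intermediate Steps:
E(d, k) = sqrt(d + k)
l(H) = 2*sqrt(6) (l(H) = sqrt(6 + 18) = sqrt(24) = 2*sqrt(6))
B(Q) = 2*Q*(83 + Q) (B(Q) = (2*Q)*(83 + Q) = 2*Q*(83 + Q))
sqrt(l(-360) + B(1*((6 + 1)*5 - 2))) = sqrt(2*sqrt(6) + 2*(1*((6 + 1)*5 - 2))*(83 + 1*((6 + 1)*5 - 2))) = sqrt(2*sqrt(6) + 2*(1*(7*5 - 2))*(83 + 1*(7*5 - 2))) = sqrt(2*sqrt(6) + 2*(1*(35 - 2))*(83 + 1*(35 - 2))) = sqrt(2*sqrt(6) + 2*(1*33)*(83 + 1*33)) = sqrt(2*sqrt(6) + 2*33*(83 + 33)) = sqrt(2*sqrt(6) + 2*33*116) = sqrt(2*sqrt(6) + 7656) = sqrt(7656 + 2*sqrt(6))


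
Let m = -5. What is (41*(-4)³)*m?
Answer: 13120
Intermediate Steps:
(41*(-4)³)*m = (41*(-4)³)*(-5) = (41*(-64))*(-5) = -2624*(-5) = 13120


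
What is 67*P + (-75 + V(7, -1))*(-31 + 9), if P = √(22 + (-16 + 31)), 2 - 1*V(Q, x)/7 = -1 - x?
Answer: 1342 + 67*√37 ≈ 1749.5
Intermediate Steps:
V(Q, x) = 21 + 7*x (V(Q, x) = 14 - 7*(-1 - x) = 14 + (7 + 7*x) = 21 + 7*x)
P = √37 (P = √(22 + 15) = √37 ≈ 6.0828)
67*P + (-75 + V(7, -1))*(-31 + 9) = 67*√37 + (-75 + (21 + 7*(-1)))*(-31 + 9) = 67*√37 + (-75 + (21 - 7))*(-22) = 67*√37 + (-75 + 14)*(-22) = 67*√37 - 61*(-22) = 67*√37 + 1342 = 1342 + 67*√37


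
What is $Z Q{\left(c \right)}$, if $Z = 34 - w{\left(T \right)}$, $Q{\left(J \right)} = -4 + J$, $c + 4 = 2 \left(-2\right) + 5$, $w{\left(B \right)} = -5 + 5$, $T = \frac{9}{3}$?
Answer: $-238$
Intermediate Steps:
$T = 3$ ($T = 9 \cdot \frac{1}{3} = 3$)
$w{\left(B \right)} = 0$
$c = -3$ ($c = -4 + \left(2 \left(-2\right) + 5\right) = -4 + \left(-4 + 5\right) = -4 + 1 = -3$)
$Z = 34$ ($Z = 34 - 0 = 34 + 0 = 34$)
$Z Q{\left(c \right)} = 34 \left(-4 - 3\right) = 34 \left(-7\right) = -238$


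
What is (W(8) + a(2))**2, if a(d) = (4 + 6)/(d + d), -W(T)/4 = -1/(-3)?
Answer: 49/36 ≈ 1.3611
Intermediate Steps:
W(T) = -4/3 (W(T) = -(-4)/(-3) = -(-4)*(-1)/3 = -4*1/3 = -4/3)
a(d) = 5/d (a(d) = 10/((2*d)) = 10*(1/(2*d)) = 5/d)
(W(8) + a(2))**2 = (-4/3 + 5/2)**2 = (7/6)**2 = 49/36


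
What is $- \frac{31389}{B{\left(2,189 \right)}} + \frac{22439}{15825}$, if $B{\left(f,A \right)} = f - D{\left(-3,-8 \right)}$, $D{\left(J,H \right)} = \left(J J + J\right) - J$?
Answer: $\frac{496887998}{110775} \approx 4485.6$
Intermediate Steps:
$D{\left(J,H \right)} = J^{2}$ ($D{\left(J,H \right)} = \left(J^{2} + J\right) - J = \left(J + J^{2}\right) - J = J^{2}$)
$B{\left(f,A \right)} = -9 + f$ ($B{\left(f,A \right)} = f - \left(-3\right)^{2} = f - 9 = -9 + f$)
$- \frac{31389}{B{\left(2,189 \right)}} + \frac{22439}{15825} = - \frac{31389}{-9 + 2} + \frac{22439}{15825} = - \frac{31389}{-7} + 22439 \cdot \frac{1}{15825} = \left(-31389\right) \left(- \frac{1}{7}\right) + \frac{22439}{15825} = \frac{31389}{7} + \frac{22439}{15825} = \frac{496887998}{110775}$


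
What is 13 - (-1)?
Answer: 14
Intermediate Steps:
13 - (-1) = 13 - 1*(-1) = 13 + 1 = 14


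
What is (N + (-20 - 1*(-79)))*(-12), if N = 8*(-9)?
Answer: 156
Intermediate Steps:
N = -72
(N + (-20 - 1*(-79)))*(-12) = (-72 + (-20 - 1*(-79)))*(-12) = (-72 + (-20 + 79))*(-12) = (-72 + 59)*(-12) = -13*(-12) = 156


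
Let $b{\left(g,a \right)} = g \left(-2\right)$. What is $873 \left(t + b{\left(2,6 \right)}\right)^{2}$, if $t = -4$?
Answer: $55872$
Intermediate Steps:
$b{\left(g,a \right)} = - 2 g$
$873 \left(t + b{\left(2,6 \right)}\right)^{2} = 873 \left(-4 - 4\right)^{2} = 873 \left(-8\right)^{2} = 873 \cdot 64 = 55872$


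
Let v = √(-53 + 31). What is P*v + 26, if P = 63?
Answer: 26 + 63*I*√22 ≈ 26.0 + 295.5*I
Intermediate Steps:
v = I*√22 (v = √(-22) = I*√22 ≈ 4.6904*I)
P*v + 26 = 63*(I*√22) + 26 = 63*I*√22 + 26 = 26 + 63*I*√22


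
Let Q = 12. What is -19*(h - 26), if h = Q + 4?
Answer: 190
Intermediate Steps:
h = 16 (h = 12 + 4 = 16)
-19*(h - 26) = -19*(16 - 26) = -19*(-10) = 190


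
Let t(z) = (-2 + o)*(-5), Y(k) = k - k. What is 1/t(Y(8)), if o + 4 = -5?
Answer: 1/55 ≈ 0.018182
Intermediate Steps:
o = -9 (o = -4 - 5 = -9)
Y(k) = 0
t(z) = 55 (t(z) = (-2 - 9)*(-5) = -11*(-5) = 55)
1/t(Y(8)) = 1/55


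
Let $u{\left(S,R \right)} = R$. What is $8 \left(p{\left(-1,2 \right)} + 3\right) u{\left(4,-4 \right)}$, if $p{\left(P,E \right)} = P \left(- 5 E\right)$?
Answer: $-416$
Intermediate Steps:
$p{\left(P,E \right)} = - 5 E P$
$8 \left(p{\left(-1,2 \right)} + 3\right) u{\left(4,-4 \right)} = 8 \left(\left(-5\right) 2 \left(-1\right) + 3\right) \left(-4\right) = 8 \left(10 + 3\right) \left(-4\right) = 8 \cdot 13 \left(-4\right) = 104 \left(-4\right) = -416$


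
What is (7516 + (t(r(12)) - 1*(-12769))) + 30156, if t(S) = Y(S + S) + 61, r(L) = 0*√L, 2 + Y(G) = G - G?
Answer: 50500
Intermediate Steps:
Y(G) = -2 (Y(G) = -2 + (G - G) = -2 + 0 = -2)
r(L) = 0
t(S) = 59 (t(S) = -2 + 61 = 59)
(7516 + (t(r(12)) - 1*(-12769))) + 30156 = (7516 + (59 - 1*(-12769))) + 30156 = (7516 + (59 + 12769)) + 30156 = (7516 + 12828) + 30156 = 20344 + 30156 = 50500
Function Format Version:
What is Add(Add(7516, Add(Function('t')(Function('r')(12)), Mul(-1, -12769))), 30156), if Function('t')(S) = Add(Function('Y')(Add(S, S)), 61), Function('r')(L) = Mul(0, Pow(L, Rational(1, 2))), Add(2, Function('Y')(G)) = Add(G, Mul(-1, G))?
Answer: 50500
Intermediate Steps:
Function('Y')(G) = -2 (Function('Y')(G) = Add(-2, Add(G, Mul(-1, G))) = Add(-2, 0) = -2)
Function('r')(L) = 0
Function('t')(S) = 59 (Function('t')(S) = Add(-2, 61) = 59)
Add(Add(7516, Add(Function('t')(Function('r')(12)), Mul(-1, -12769))), 30156) = Add(Add(7516, Add(59, Mul(-1, -12769))), 30156) = Add(Add(7516, Add(59, 12769)), 30156) = Add(Add(7516, 12828), 30156) = Add(20344, 30156) = 50500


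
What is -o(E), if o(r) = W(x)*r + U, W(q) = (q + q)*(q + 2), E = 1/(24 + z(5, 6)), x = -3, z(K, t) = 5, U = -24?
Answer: 690/29 ≈ 23.793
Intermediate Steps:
E = 1/29 (E = 1/(24 + 5) = 1/29 ≈ 0.034483)
W(q) = 2*q*(2 + q) (W(q) = (2*q)*(2 + q) = 2*q*(2 + q))
o(r) = -24 + 6*r (o(r) = (2*(-3)*(2 - 3))*r - 24 = (2*(-3)*(-1))*r - 24 = 6*r - 24 = -24 + 6*r)
-o(E) = -(-24 + 6*(1/29)) = -(-24 + 6/29) = -1*(-690/29) = 690/29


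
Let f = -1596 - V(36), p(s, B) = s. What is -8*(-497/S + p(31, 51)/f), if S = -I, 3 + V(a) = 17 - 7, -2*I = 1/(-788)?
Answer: -10044679880/1603 ≈ -6.2662e+6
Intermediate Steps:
I = 1/1576 (I = -½/(-788) = -½*(-1/788) = 1/1576 ≈ 0.00063452)
V(a) = 7 (V(a) = -3 + (17 - 7) = -3 + 10 = 7)
S = -1/1576 (S = -1*1/1576 = -1/1576 ≈ -0.00063452)
f = -1603 (f = -1596 - 1*7 = -1596 - 7 = -1603)
-8*(-497/S + p(31, 51)/f) = -8*(-497/(-1/1576) + 31/(-1603)) = -8*(-497*(-1576) + 31*(-1/1603)) = -8*(783272 - 31/1603) = -8*1255584985/1603 = -10044679880/1603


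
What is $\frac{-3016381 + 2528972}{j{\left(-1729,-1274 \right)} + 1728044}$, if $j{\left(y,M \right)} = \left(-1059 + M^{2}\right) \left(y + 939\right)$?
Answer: $\frac{487409}{1279665386} \approx 0.00038089$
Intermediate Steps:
$j{\left(y,M \right)} = \left(-1059 + M^{2}\right) \left(939 + y\right)$
$\frac{-3016381 + 2528972}{j{\left(-1729,-1274 \right)} + 1728044} = \frac{-3016381 + 2528972}{\left(-994401 - -1831011 + 939 \left(-1274\right)^{2} - 1729 \left(-1274\right)^{2}\right) + 1728044} = - \frac{487409}{\left(-994401 + 1831011 + 939 \cdot 1623076 - 2806298404\right) + 1728044} = - \frac{487409}{\left(-994401 + 1831011 + 1524068364 - 2806298404\right) + 1728044} = - \frac{487409}{-1281393430 + 1728044} = - \frac{487409}{-1279665386} = \left(-487409\right) \left(- \frac{1}{1279665386}\right) = \frac{487409}{1279665386}$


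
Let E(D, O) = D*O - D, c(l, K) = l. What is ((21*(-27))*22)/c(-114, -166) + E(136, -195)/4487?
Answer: 1260287/12179 ≈ 103.48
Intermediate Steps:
E(D, O) = -D + D*O
((21*(-27))*22)/c(-114, -166) + E(136, -195)/4487 = ((21*(-27))*22)/(-114) + (136*(-1 - 195))/4487 = -567*22*(-1/114) + (136*(-196))*(1/4487) = -12474*(-1/114) - 26656*1/4487 = 2079/19 - 3808/641 = 1260287/12179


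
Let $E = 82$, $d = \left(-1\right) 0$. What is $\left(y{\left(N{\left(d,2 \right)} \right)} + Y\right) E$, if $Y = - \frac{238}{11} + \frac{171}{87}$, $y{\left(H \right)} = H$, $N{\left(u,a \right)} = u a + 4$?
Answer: $- \frac{409918}{319} \approx -1285.0$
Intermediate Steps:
$d = 0$
$N{\left(u,a \right)} = 4 + a u$ ($N{\left(u,a \right)} = a u + 4 = 4 + a u$)
$Y = - \frac{6275}{319}$ ($Y = \left(-238\right) \frac{1}{11} + 171 \cdot \frac{1}{87} = - \frac{238}{11} + \frac{57}{29} = - \frac{6275}{319} \approx -19.671$)
$\left(y{\left(N{\left(d,2 \right)} \right)} + Y\right) E = \left(\left(4 + 2 \cdot 0\right) - \frac{6275}{319}\right) 82 = \left(\left(4 + 0\right) - \frac{6275}{319}\right) 82 = \left(4 - \frac{6275}{319}\right) 82 = \left(- \frac{4999}{319}\right) 82 = - \frac{409918}{319}$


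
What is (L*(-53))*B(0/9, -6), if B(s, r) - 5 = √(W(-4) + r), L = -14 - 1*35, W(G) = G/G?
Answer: 12985 + 2597*I*√5 ≈ 12985.0 + 5807.1*I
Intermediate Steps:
W(G) = 1
L = -49 (L = -14 - 35 = -49)
B(s, r) = 5 + √(1 + r)
(L*(-53))*B(0/9, -6) = (-49*(-53))*(5 + √(1 - 6)) = 2597*(5 + √(-5)) = 2597*(5 + I*√5) = 12985 + 2597*I*√5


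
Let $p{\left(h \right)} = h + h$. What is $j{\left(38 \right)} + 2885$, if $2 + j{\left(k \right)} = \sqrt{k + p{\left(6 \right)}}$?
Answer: $2883 + 5 \sqrt{2} \approx 2890.1$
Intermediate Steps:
$p{\left(h \right)} = 2 h$
$j{\left(k \right)} = -2 + \sqrt{12 + k}$ ($j{\left(k \right)} = -2 + \sqrt{k + 2 \cdot 6} = -2 + \sqrt{k + 12} = -2 + \sqrt{12 + k}$)
$j{\left(38 \right)} + 2885 = \left(-2 + \sqrt{12 + 38}\right) + 2885 = \left(-2 + \sqrt{50}\right) + 2885 = \left(-2 + 5 \sqrt{2}\right) + 2885 = 2883 + 5 \sqrt{2}$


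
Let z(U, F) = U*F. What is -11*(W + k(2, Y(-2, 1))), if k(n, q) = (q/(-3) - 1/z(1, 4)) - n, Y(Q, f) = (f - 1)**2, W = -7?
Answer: 407/4 ≈ 101.75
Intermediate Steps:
z(U, F) = F*U
Y(Q, f) = (-1 + f)**2
k(n, q) = -1/4 - n - q/3 (k(n, q) = (q/(-3) - 1/(4*1)) - n = (q*(-1/3) - 1/4) - n = (-q/3 - 1*1/4) - n = (-q/3 - 1/4) - n = (-1/4 - q/3) - n = -1/4 - n - q/3)
-11*(W + k(2, Y(-2, 1))) = -11*(-7 + (-1/4 - 1*2 - (-1 + 1)**2/3)) = -11*(-7 + (-1/4 - 2 - 1/3*0**2)) = -11*(-7 + (-1/4 - 2 - 1/3*0)) = -11*(-7 + (-1/4 - 2 + 0)) = -11*(-7 - 9/4) = -11*(-37/4) = 407/4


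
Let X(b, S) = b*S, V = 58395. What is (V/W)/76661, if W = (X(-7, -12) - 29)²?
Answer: 11679/46379905 ≈ 0.00025181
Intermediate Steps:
X(b, S) = S*b
W = 3025 (W = (-12*(-7) - 29)² = (84 - 29)² = 55² = 3025)
(V/W)/76661 = (58395/3025)/76661 = (58395*(1/3025))*(1/76661) = (11679/605)*(1/76661) = 11679/46379905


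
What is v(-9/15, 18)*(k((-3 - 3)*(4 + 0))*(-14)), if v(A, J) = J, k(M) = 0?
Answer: 0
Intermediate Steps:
v(-9/15, 18)*(k((-3 - 3)*(4 + 0))*(-14)) = 18*(0*(-14)) = 18*0 = 0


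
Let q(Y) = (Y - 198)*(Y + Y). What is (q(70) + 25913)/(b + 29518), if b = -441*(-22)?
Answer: 7993/39220 ≈ 0.20380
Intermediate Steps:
b = 9702
q(Y) = 2*Y*(-198 + Y) (q(Y) = (-198 + Y)*(2*Y) = 2*Y*(-198 + Y))
(q(70) + 25913)/(b + 29518) = (2*70*(-198 + 70) + 25913)/(9702 + 29518) = (2*70*(-128) + 25913)/39220 = (-17920 + 25913)*(1/39220) = 7993*(1/39220) = 7993/39220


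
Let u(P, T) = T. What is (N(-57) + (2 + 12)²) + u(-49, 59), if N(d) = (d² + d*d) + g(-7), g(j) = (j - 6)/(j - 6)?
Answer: 6754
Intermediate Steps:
g(j) = 1 (g(j) = (-6 + j)/(-6 + j) = 1)
N(d) = 1 + 2*d² (N(d) = (d² + d*d) + 1 = (d² + d²) + 1 = 2*d² + 1 = 1 + 2*d²)
(N(-57) + (2 + 12)²) + u(-49, 59) = ((1 + 2*(-57)²) + (2 + 12)²) + 59 = ((1 + 2*3249) + 14²) + 59 = ((1 + 6498) + 196) + 59 = (6499 + 196) + 59 = 6695 + 59 = 6754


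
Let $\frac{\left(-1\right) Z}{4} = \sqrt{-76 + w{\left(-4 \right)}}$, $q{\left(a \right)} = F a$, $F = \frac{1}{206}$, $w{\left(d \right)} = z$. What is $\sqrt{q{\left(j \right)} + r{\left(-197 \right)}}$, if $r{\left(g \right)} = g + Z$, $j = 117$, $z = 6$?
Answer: $\frac{\sqrt{-8335790 - 169744 i \sqrt{70}}}{206} \approx 1.1896 - 14.066 i$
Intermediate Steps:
$w{\left(d \right)} = 6$
$F = \frac{1}{206} \approx 0.0048544$
$q{\left(a \right)} = \frac{a}{206}$
$Z = - 4 i \sqrt{70}$ ($Z = - 4 \sqrt{-76 + 6} = - 4 \sqrt{-70} = - 4 i \sqrt{70} \approx - 33.466 i$)
$r{\left(g \right)} = g - 4 i \sqrt{70}$
$\sqrt{q{\left(j \right)} + r{\left(-197 \right)}} = \sqrt{\frac{1}{206} \cdot 117 - \left(197 + 4 i \sqrt{70}\right)} = \sqrt{\frac{117}{206} - \left(197 + 4 i \sqrt{70}\right)} = \sqrt{- \frac{40465}{206} - 4 i \sqrt{70}}$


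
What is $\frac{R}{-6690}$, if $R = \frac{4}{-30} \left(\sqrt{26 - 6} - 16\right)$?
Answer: $- \frac{16}{50175} + \frac{2 \sqrt{5}}{50175} \approx -0.00022975$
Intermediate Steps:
$R = \frac{32}{15} - \frac{4 \sqrt{5}}{15}$ ($R = 4 \left(- \frac{1}{30}\right) \left(\sqrt{20} - 16\right) = - \frac{2 \left(2 \sqrt{5} - 16\right)}{15} = - \frac{2 \left(-16 + 2 \sqrt{5}\right)}{15} = \frac{32}{15} - \frac{4 \sqrt{5}}{15} \approx 1.537$)
$\frac{R}{-6690} = \frac{\frac{32}{15} - \frac{4 \sqrt{5}}{15}}{-6690} = \left(\frac{32}{15} - \frac{4 \sqrt{5}}{15}\right) \left(- \frac{1}{6690}\right) = - \frac{16}{50175} + \frac{2 \sqrt{5}}{50175}$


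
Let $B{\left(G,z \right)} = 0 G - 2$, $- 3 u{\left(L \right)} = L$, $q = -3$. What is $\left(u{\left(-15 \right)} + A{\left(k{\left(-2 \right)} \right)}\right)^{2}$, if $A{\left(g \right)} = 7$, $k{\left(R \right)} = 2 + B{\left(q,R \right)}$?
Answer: $144$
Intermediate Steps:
$u{\left(L \right)} = - \frac{L}{3}$
$B{\left(G,z \right)} = -2$ ($B{\left(G,z \right)} = 0 - 2 = -2$)
$k{\left(R \right)} = 0$ ($k{\left(R \right)} = 2 - 2 = 0$)
$\left(u{\left(-15 \right)} + A{\left(k{\left(-2 \right)} \right)}\right)^{2} = \left(\left(- \frac{1}{3}\right) \left(-15\right) + 7\right)^{2} = \left(5 + 7\right)^{2} = 12^{2} = 144$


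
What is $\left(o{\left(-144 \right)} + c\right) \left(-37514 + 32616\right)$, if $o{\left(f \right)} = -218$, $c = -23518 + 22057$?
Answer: $8223742$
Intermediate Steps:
$c = -1461$
$\left(o{\left(-144 \right)} + c\right) \left(-37514 + 32616\right) = \left(-218 - 1461\right) \left(-37514 + 32616\right) = \left(-1679\right) \left(-4898\right) = 8223742$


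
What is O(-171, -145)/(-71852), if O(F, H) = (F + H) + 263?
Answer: 53/71852 ≈ 0.00073763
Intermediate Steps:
O(F, H) = 263 + F + H
O(-171, -145)/(-71852) = (263 - 171 - 145)/(-71852) = -53*(-1/71852) = 53/71852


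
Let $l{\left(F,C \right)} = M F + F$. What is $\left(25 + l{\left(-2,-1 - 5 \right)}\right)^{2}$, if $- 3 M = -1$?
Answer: $\frac{4489}{9} \approx 498.78$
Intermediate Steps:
$M = \frac{1}{3}$ ($M = \left(- \frac{1}{3}\right) \left(-1\right) = \frac{1}{3} \approx 0.33333$)
$l{\left(F,C \right)} = \frac{4 F}{3}$ ($l{\left(F,C \right)} = \frac{F}{3} + F = \frac{4 F}{3}$)
$\left(25 + l{\left(-2,-1 - 5 \right)}\right)^{2} = \left(25 + \frac{4}{3} \left(-2\right)\right)^{2} = \left(25 - \frac{8}{3}\right)^{2} = \left(\frac{67}{3}\right)^{2} = \frac{4489}{9}$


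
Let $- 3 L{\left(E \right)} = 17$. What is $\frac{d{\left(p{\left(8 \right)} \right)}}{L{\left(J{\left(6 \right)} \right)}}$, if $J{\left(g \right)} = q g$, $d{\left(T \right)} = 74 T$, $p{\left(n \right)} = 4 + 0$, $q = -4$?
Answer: $- \frac{888}{17} \approx -52.235$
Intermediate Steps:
$p{\left(n \right)} = 4$
$J{\left(g \right)} = - 4 g$
$L{\left(E \right)} = - \frac{17}{3}$ ($L{\left(E \right)} = \left(- \frac{1}{3}\right) 17 = - \frac{17}{3}$)
$\frac{d{\left(p{\left(8 \right)} \right)}}{L{\left(J{\left(6 \right)} \right)}} = \frac{74 \cdot 4}{- \frac{17}{3}} = 296 \left(- \frac{3}{17}\right) = - \frac{888}{17}$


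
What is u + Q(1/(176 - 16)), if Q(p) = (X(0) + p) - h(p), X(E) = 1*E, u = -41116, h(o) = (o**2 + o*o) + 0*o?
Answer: -526284721/12800 ≈ -41116.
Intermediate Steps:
h(o) = 2*o**2 (h(o) = (o**2 + o**2) + 0 = 2*o**2 + 0 = 2*o**2)
X(E) = E
Q(p) = p - 2*p**2 (Q(p) = (0 + p) - 2*p**2 = p - 2*p**2)
u + Q(1/(176 - 16)) = -41116 + (1 - 2/(176 - 16))/(176 - 16) = -41116 + (1 - 2/160)/160 = -41116 + (1 - 2*1/160)/160 = -41116 + (1 - 1/80)/160 = -41116 + (1/160)*(79/80) = -41116 + 79/12800 = -526284721/12800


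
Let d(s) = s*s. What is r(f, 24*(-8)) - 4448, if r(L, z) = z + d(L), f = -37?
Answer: -3271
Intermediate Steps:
d(s) = s²
r(L, z) = z + L²
r(f, 24*(-8)) - 4448 = (24*(-8) + (-37)²) - 4448 = (-192 + 1369) - 4448 = 1177 - 4448 = -3271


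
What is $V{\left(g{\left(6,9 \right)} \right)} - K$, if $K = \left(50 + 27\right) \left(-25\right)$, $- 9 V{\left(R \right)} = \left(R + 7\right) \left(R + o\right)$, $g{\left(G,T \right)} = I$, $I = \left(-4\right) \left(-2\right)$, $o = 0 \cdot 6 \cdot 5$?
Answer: $\frac{5735}{3} \approx 1911.7$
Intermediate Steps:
$o = 0$ ($o = 0 \cdot 5 = 0$)
$I = 8$
$g{\left(G,T \right)} = 8$
$V{\left(R \right)} = - \frac{R \left(7 + R\right)}{9}$ ($V{\left(R \right)} = - \frac{\left(R + 7\right) \left(R + 0\right)}{9} = - \frac{\left(7 + R\right) R}{9} = - \frac{R \left(7 + R\right)}{9}$)
$K = -1925$ ($K = 77 \left(-25\right) = -1925$)
$V{\left(g{\left(6,9 \right)} \right)} - K = \frac{1}{9} \cdot 8 \left(-7 - 8\right) - -1925 = \frac{1}{9} \cdot 8 \left(-7 - 8\right) + 1925 = \frac{1}{9} \cdot 8 \left(-15\right) + 1925 = - \frac{40}{3} + 1925 = \frac{5735}{3}$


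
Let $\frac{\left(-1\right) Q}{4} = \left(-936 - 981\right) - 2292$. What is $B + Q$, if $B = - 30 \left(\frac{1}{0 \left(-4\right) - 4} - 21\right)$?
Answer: $\frac{34947}{2} \approx 17474.0$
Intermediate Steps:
$Q = 16836$ ($Q = - 4 \left(\left(-936 - 981\right) - 2292\right) = - 4 \left(-1917 - 2292\right) = \left(-4\right) \left(-4209\right) = 16836$)
$B = \frac{1275}{2}$ ($B = - 30 \left(\frac{1}{0 - 4} - 21\right) = - 30 \left(\frac{1}{-4} - 21\right) = - 30 \left(- \frac{1}{4} - 21\right) = \left(-30\right) \left(- \frac{85}{4}\right) = \frac{1275}{2} \approx 637.5$)
$B + Q = \frac{1275}{2} + 16836 = \frac{34947}{2}$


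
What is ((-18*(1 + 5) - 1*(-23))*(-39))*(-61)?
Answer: -202215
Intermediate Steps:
((-18*(1 + 5) - 1*(-23))*(-39))*(-61) = ((-18*6 + 23)*(-39))*(-61) = ((-108 + 23)*(-39))*(-61) = -85*(-39)*(-61) = 3315*(-61) = -202215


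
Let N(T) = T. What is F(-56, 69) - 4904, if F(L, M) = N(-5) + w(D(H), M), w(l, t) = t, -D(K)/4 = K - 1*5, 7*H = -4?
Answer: -4840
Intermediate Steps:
H = -4/7 (H = (⅐)*(-4) = -4/7 ≈ -0.57143)
D(K) = 20 - 4*K (D(K) = -4*(K - 1*5) = -4*(K - 5) = -4*(-5 + K) = 20 - 4*K)
F(L, M) = -5 + M
F(-56, 69) - 4904 = (-5 + 69) - 4904 = 64 - 4904 = -4840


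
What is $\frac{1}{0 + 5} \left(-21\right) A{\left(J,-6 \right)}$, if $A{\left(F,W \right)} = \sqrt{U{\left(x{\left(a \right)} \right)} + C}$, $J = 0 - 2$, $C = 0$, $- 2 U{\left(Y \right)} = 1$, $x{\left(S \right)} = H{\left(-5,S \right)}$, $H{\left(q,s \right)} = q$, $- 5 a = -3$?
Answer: $- \frac{21 i \sqrt{2}}{10} \approx - 2.9698 i$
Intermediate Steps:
$a = \frac{3}{5}$ ($a = \left(- \frac{1}{5}\right) \left(-3\right) = \frac{3}{5} \approx 0.6$)
$x{\left(S \right)} = -5$
$U{\left(Y \right)} = - \frac{1}{2}$ ($U{\left(Y \right)} = \left(- \frac{1}{2}\right) 1 = - \frac{1}{2}$)
$J = -2$
$A{\left(F,W \right)} = \frac{i \sqrt{2}}{2}$ ($A{\left(F,W \right)} = \sqrt{- \frac{1}{2} + 0} = \sqrt{- \frac{1}{2}} = \frac{i \sqrt{2}}{2}$)
$\frac{1}{0 + 5} \left(-21\right) A{\left(J,-6 \right)} = \frac{1}{0 + 5} \left(-21\right) \frac{i \sqrt{2}}{2} = \frac{1}{5} \left(-21\right) \frac{i \sqrt{2}}{2} = - \frac{21 \frac{i \sqrt{2}}{2}}{5} = - \frac{21 i \sqrt{2}}{10}$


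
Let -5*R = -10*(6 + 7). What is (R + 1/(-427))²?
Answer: 123232201/182329 ≈ 675.88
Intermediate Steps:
R = 26 (R = -(-2)*(6 + 7) = -(-2)*13 = -⅕*(-130) = 26)
(R + 1/(-427))² = (26 + 1/(-427))² = (26 - 1/427)² = (11101/427)² = 123232201/182329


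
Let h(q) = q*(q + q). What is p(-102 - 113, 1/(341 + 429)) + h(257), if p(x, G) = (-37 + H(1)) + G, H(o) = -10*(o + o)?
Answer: 101671571/770 ≈ 1.3204e+5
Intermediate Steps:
H(o) = -20*o
p(x, G) = -57 + G (p(x, G) = (-37 - 20*1) + G = (-37 - 20) + G = -57 + G)
h(q) = 2*q² (h(q) = q*(2*q) = 2*q²)
p(-102 - 113, 1/(341 + 429)) + h(257) = (-57 + 1/(341 + 429)) + 2*257² = (-57 + 1/770) + 2*66049 = (-57 + 1/770) + 132098 = -43889/770 + 132098 = 101671571/770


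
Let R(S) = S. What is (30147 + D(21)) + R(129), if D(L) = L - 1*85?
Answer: 30212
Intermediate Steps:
D(L) = -85 + L (D(L) = L - 85 = -85 + L)
(30147 + D(21)) + R(129) = (30147 + (-85 + 21)) + 129 = (30147 - 64) + 129 = 30083 + 129 = 30212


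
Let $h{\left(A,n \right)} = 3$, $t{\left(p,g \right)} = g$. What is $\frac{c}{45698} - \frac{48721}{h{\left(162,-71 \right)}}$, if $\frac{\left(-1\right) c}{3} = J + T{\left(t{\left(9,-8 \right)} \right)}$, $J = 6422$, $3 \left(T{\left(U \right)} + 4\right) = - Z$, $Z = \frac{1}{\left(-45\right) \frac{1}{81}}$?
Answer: $- \frac{11132550127}{685470} \approx -16241.0$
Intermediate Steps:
$Z = - \frac{9}{5}$ ($Z = \frac{1}{\left(-45\right) \frac{1}{81}} = \frac{1}{- \frac{5}{9}} = - \frac{9}{5} \approx -1.8$)
$T{\left(U \right)} = - \frac{17}{5}$ ($T{\left(U \right)} = -4 + \frac{\left(-1\right) \left(- \frac{9}{5}\right)}{3} = -4 + \frac{1}{3} \cdot \frac{9}{5} = -4 + \frac{3}{5} = - \frac{17}{5}$)
$c = - \frac{96279}{5}$ ($c = - 3 \left(6422 - \frac{17}{5}\right) = \left(-3\right) \frac{32093}{5} = - \frac{96279}{5} \approx -19256.0$)
$\frac{c}{45698} - \frac{48721}{h{\left(162,-71 \right)}} = - \frac{96279}{5 \cdot 45698} - \frac{48721}{3} = \left(- \frac{96279}{5}\right) \frac{1}{45698} - \frac{48721}{3} = - \frac{96279}{228490} - \frac{48721}{3} = - \frac{11132550127}{685470}$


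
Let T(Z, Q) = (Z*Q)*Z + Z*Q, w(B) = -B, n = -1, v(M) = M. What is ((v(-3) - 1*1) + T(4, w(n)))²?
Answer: 256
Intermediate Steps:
T(Z, Q) = Q*Z + Q*Z² (T(Z, Q) = (Q*Z)*Z + Q*Z = Q*Z² + Q*Z = Q*Z + Q*Z²)
((v(-3) - 1*1) + T(4, w(n)))² = ((-3 - 1*1) - 1*(-1)*4*(1 + 4))² = ((-3 - 1) + 1*4*5)² = (-4 + 20)² = 16² = 256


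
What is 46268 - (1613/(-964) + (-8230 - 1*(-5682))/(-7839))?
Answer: 26896001951/581292 ≈ 46269.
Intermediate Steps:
46268 - (1613/(-964) + (-8230 - 1*(-5682))/(-7839)) = 46268 - (1613*(-1/964) + (-8230 + 5682)*(-1/7839)) = 46268 - (-1613/964 - 2548*(-1/7839)) = 46268 - (-1613/964 + 196/603) = 46268 - 1*(-783695/581292) = 46268 + 783695/581292 = 26896001951/581292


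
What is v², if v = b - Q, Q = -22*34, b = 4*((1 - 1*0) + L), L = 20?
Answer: 692224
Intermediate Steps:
b = 84 (b = 4*((1 - 1*0) + 20) = 4*((1 + 0) + 20) = 4*(1 + 20) = 4*21 = 84)
Q = -748
v = 832 (v = 84 - 1*(-748) = 84 + 748 = 832)
v² = 832² = 692224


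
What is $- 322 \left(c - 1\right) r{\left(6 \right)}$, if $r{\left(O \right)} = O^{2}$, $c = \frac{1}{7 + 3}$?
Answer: $\frac{52164}{5} \approx 10433.0$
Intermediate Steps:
$c = \frac{1}{10} \approx 0.1$
$- 322 \left(c - 1\right) r{\left(6 \right)} = - 322 \left(\frac{1}{10} - 1\right) 6^{2} = - 322 \left(\left(- \frac{9}{10}\right) 36\right) = \left(-322\right) \left(- \frac{162}{5}\right) = \frac{52164}{5}$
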